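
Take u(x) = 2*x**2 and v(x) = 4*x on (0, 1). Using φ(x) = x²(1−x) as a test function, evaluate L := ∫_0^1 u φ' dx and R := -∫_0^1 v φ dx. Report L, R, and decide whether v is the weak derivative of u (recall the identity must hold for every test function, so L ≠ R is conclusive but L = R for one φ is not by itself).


LHS = -1/5, RHS = -1/5. Yes, v = u' weakly.

u(x) = 2*x**2, classical derivative u'(x) = 4*x.
φ(x) = x²(1−x), so φ'(x) = x*(2 - 3*x).
Note φ(0) = φ(1) = 0, so the boundary term u·φ vanishes.
LHS = ∫_0^1 u(x) φ'(x) dx = ∫_0^1 (-6*x^4 + 4*x^3) dx. Term by term:
  ∫_0^1 -6*x^4 dx = -6/5;  ∫_0^1 4*x^3 dx = 1.
Sum: -6/5 + 1 = -1/5.
So LHS = -1/5.
∫_0^1 v(x) φ(x) dx = ∫_0^1 (-4*x^4 + 4*x^3) dx. Term by term:
  ∫_0^1 -4*x^4 dx = -4/5;  ∫_0^1 4*x^3 dx = 1.
Sum: -4/5 + 1 = 1/5.
So RHS = -∫_0^1 v(x) φ(x) dx = -1/5.
LHS = RHS, so the identity holds for this test φ.
Moreover u is smooth here and v(x) = u'(x) = 4*x pointwise, so the identity holds for every test function. Hence v is the weak derivative of u.


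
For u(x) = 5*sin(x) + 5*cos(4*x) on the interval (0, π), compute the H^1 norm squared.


||u||_{H^1(0,π)}^2 = -340/3 + 475*π/2

u'(x) = -20*sin(4*x) + 5*cos(x).
Expand u² and (u')² and integrate term by term on (0, π), using: for integers n ≥ 1, ∫_0^π sin²(nx) dx = ∫_0^π cos²(nx) dx = π/2; for n ≠ n', ∫_0^π sin(nx)sin(n'x) dx = ∫_0^π cos(nx)cos(n'x) dx = 0; and by product-to-sum, ∫_0^π sin(nx)cos(n'x) dx = ½∫_0^π [sin((n+n')x) + sin((n−n')x)] dx, which is 0 when n+n' is even and 2n/(n²−n'²) when n+n' is odd (it need not vanish on (0, π)).
  u² squared terms: (5)²·∫cos(4x)² dx = 25·π/2 = 25*π/2;  (5)²·∫sin(x)² dx = 25·π/2 = 25*π/2.
  u² cross terms: 2·(5)·(5)·∫cos(4x)·sin(x) dx = 50·(-2/15) = -20/3.
  So ∫_0^π u² dx = 25*π/2 + 25*π/2 − 20/3 = -20/3 + 25*π.
  (u')² squared terms: (-20)²·∫sin(4x)² dx = 400·π/2 = 200*π;  (5)²·∫cos(x)² dx = 25·π/2 = 25*π/2.
  (u')² cross terms: 2·(-20)·(5)·∫sin(4x)·cos(x) dx = -200·(8/15) = -320/3.
  So ∫_0^π (u')² dx = 200*π + 25*π/2 − 320/3 = -320/3 + 425*π/2.
||u||_{H^1}^2 = (-20/3 + 25*π) + (-320/3 + 425*π/2) = -340/3 + 475*π/2.


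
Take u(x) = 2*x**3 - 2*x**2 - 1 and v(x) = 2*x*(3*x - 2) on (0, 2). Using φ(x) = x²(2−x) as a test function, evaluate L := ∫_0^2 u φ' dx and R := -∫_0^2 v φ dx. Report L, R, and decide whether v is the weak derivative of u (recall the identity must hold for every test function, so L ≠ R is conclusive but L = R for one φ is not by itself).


LHS = -32/5, RHS = -32/5. Yes, v = u' weakly.

u(x) = 2*x**3 - 2*x**2 - 1, classical derivative u'(x) = 6*x**2 - 4*x.
φ(x) = x²(2−x), so φ'(x) = x*(4 - 3*x).
Note φ(0) = φ(2) = 0, so the boundary term u·φ vanishes.
LHS = ∫_0^2 u(x) φ'(x) dx = ∫_0^2 (-6*x^5 + 14*x^4 - 8*x^3 + 3*x^2 - 4*x) dx. Term by term:
  ∫_0^2 -6*x^5 dx = -64;  ∫_0^2 14*x^4 dx = 448/5;  ∫_0^2 -8*x^3 dx = -32;
  ∫_0^2 3*x^2 dx = 8;  ∫_0^2 -4*x dx = -8.
Sum: -64 + 448/5 − 32 + 8 − 8 = -32/5.
So LHS = -32/5.
∫_0^2 v(x) φ(x) dx = ∫_0^2 (-6*x^5 + 16*x^4 - 8*x^3) dx. Term by term:
  ∫_0^2 -6*x^5 dx = -64;  ∫_0^2 16*x^4 dx = 512/5;  ∫_0^2 -8*x^3 dx = -32.
Sum: -64 + 512/5 − 32 = 32/5.
So RHS = -∫_0^2 v(x) φ(x) dx = -32/5.
LHS = RHS, so the identity holds for this test φ.
Moreover u is smooth here and v(x) = u'(x) = 6*x**2 - 4*x pointwise, so the identity holds for every test function. Hence v is the weak derivative of u.


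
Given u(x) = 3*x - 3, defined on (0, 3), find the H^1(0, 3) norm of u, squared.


||u||_{H^1}^2 = 54

The H^1 norm (squared) on an interval (0, L) is
  ||u||_{H^1}^2 = ∫_0^L u(x)^2 dx + ∫_0^L u'(x)^2 dx.
Compute u'(x) = 3.
Then u(x)^2 = 9*x**2 - 18*x + 9 and u'(x)^2 = 9.
Integrate each monomial from 0 to 3 using ∫_0^3 c·x^n dx = c·3^(n+1)/(n+1):
  ∫_0^3 u(x)^2 dx = ∫_0^3 (9*x^2 - 18*x + 9) dx. Term by term:
    ∫_0^3 9*x^2 dx = 81;  ∫_0^3 -18*x dx = -81;  ∫_0^3 9 dx = 27.
  Sum: 81 − 81 + 27 = 27.
  ∫_0^3 u'(x)^2 dx = ∫_0^3 (9) dx. Term by term:
    ∫_0^3 9 dx = 27.
Adding: ||u||_{H^1}^2 = 27 + 27 = 54.


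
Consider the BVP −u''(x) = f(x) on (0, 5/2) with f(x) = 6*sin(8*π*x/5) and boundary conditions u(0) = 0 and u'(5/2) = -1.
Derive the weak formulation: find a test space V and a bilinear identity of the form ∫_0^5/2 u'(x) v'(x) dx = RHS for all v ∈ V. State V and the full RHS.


V = {v ∈ H^1(0, 5/2) : v(0) = 0} (test functions vanish at x = 0 where u is specified); weak form: ∫_0^5/2 u'v' dx = ∫_0^5/2 (6*sin(8*π*x/5)) v dx − v(5/2) for all v ∈ V.

Multiply both sides by a test function v and integrate from 0 to 5/2:
  ∫_0^5/2 −u''(x) v(x) dx = ∫_0^5/2 f(x) v(x) dx.
Integrate the LHS by parts once:
  ∫_0^5/2 −u'' v dx = −[u'(x) v(x)]_0^5/2 + ∫_0^5/2 u'(x) v'(x) dx.
Thus ∫_0^5/2 u'(x) v'(x) dx = ∫_0^5/2 f(x) v(x) dx + [u'(x) v(x)]_0^5/2.
Choose V so that boundary terms are either known or forced to vanish.
Mixed BC: u(0) = 0 (Dirichlet) and u'(5/2) = -1 (Neumann). Define V = {v ∈ H^1(0, 5/2) : v(0) = 0}. Then [u' v]_0^5/2 = u'(5/2)·v(5/2) − u'(0)·0 = − v(5/2).
Weak formulation: find u (satisfying any essential BC) such that ∫_0^5/2 u'(x) v'(x) dx = ∫_0^5/2 f v dx − v(5/2) for all v ∈ V (Dirichlet at 0 absorbed into V; Neumann datum at x = 5/2 contributes the boundary term).
Substituting f(x) = 6*sin(8*π*x/5), the right-hand side is ∫_0^5/2 (6*sin(8*π*x/5)) v dx − v(5/2).


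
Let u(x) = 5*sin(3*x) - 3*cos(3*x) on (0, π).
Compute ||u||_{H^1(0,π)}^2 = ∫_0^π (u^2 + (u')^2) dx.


||u||_{H^1(0,π)}^2 = 170*π

u'(x) = 9*sin(3*x) + 15*cos(3*x).
Expand u² and (u')² and integrate term by term on (0, π), using: for integers n ≥ 1, ∫_0^π sin²(nx) dx = ∫_0^π cos²(nx) dx = π/2; for n ≠ n', ∫_0^π sin(nx)sin(n'x) dx = ∫_0^π cos(nx)cos(n'x) dx = 0; and by product-to-sum, ∫_0^π sin(nx)cos(n'x) dx = ½∫_0^π [sin((n+n')x) + sin((n−n')x)] dx, which is 0 when n+n' is even and 2n/(n²−n'²) when n+n' is odd (it need not vanish on (0, π)).
  u² squared terms: (-3)²·∫cos(3x)² dx = 9·π/2 = 9*π/2;  (5)²·∫sin(3x)² dx = 25·π/2 = 25*π/2.
  u² cross terms: 2·(-3)·(5)·∫cos(3x)·sin(3x) dx = -30·(0) = 0.
  So ∫_0^π u² dx = 9*π/2 + 25*π/2 + 0 = 17*π.
  (u')² squared terms: (9)²·∫sin(3x)² dx = 81·π/2 = 81*π/2;  (15)²·∫cos(3x)² dx = 225·π/2 = 225*π/2.
  (u')² cross terms: 2·(9)·(15)·∫sin(3x)·cos(3x) dx = 270·(0) = 0.
  So ∫_0^π (u')² dx = 81*π/2 + 225*π/2 + 0 = 153*π.
||u||_{H^1}^2 = (17*π) + (153*π) = 170*π.


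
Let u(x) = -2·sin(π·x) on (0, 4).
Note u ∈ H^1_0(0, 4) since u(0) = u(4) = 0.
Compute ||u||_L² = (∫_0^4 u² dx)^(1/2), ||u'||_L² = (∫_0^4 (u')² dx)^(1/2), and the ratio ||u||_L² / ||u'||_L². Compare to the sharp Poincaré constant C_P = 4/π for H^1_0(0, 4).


||u||_L² / ||u'||_L² = 1/π < C_P = 4/π.

u(x) = -2·sin(π·x), so u'(x) = -2*π*cos(π*x).
Writing u(x) = A·sin(kπx/L) with A = -2 and k = 4, use ∫_0^L sin²(kπx/L) dx = L/2 and ∫_0^L cos²(kπx/L) dx = L/2.
u² = 4·sin²(π·x) and (u')² = 4*π^2·cos²(π·x), and each of sin², cos² integrates to L/2 = 2 over (0, 4).
∫_0^4 u² dx = 8, so ||u||_L² = 2*sqrt(2).
∫_0^4 (u')² dx = 8*π^2, so ||u'||_L² = 2*sqrt(2)*π.
Ratio ||u||_L² / ||u'||_L² = 1/π.
Sharp Poincaré constant on H^1_0(0, 4) is C_P = L/π = 4/π, achieved by sin(π/4·x).
This is the k = 4 harmonic; the ratio L/(kπ) is strictly less than C_P = L/π, consistent with the sharp inequality ||u||_L² ≤ C_P ||u'||_L².


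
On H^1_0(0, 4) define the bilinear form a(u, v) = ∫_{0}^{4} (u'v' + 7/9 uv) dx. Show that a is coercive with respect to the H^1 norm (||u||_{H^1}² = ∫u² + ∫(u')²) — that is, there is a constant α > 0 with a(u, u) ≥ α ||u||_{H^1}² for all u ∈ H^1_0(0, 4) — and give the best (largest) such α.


α = (π^2 + 112/9)/(π^2 + 16)

Coercivity of a(·,·) on H^1_0(0, 4) means a(u, u) ≥ α ||u||_{H^1}² for every u ∈ H^1_0.
The interval has length L = 4, and Poincaré/coercivity depend only on L. Here a(u, u) = ∫(u')² + (7/9)·∫u².
Here 0 < c = 7/9 < 1. The condition a(u,u) ≥ α||u||_{H^1}² reads (1−α)∫(u')² ≥ (α−c)∫u². Any admissible α is ≤ 1 (rapidly oscillating u have ∫u²/∫(u')² → 0), and α = 1 would force 0 ≥ (1−c)∫u², impossible since c < 1; so 1−α > 0. By the sharp Poincaré inequality on H^1_0 of an interval of length L, ∫(u')² ≥ (π/L)²∫u² with equality for the first sine mode sin(π(x−x₀)/L) (x₀ the left endpoint), so the inequality holds for all u iff (1−α)(π/L)² ≥ α − c, i.e. α ≤ ((π/L)² + c)/((π/L)² + 1) = (1 + c(L/π)²)/(1 + (L/π)²). With (π/L)² = π^2/16 and c = 7/9, the largest admissible constant is α = ((π/L)² + c)/((π/L)² + 1).
Simplifying, α = (π^2 + 112/9)/(π^2 + 16).


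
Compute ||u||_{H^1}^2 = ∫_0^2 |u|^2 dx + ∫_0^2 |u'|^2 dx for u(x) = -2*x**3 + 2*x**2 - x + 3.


||u||_{H^1}^2 = 4016/35

The H^1 norm (squared) on an interval (0, L) is
  ||u||_{H^1}^2 = ∫_0^L u(x)^2 dx + ∫_0^L u'(x)^2 dx.
Compute u'(x) = -6*x**2 + 4*x - 1.
Then u(x)^2 = 4*x**6 - 8*x**5 + 8*x**4 - 16*x**3 + 13*x**2 - 6*x + 9 and u'(x)^2 = 36*x**4 - 48*x**3 + 28*x**2 - 8*x + 1.
Integrate each monomial from 0 to 2 using ∫_0^2 c·x^n dx = c·2^(n+1)/(n+1):
  ∫_0^2 u(x)^2 dx = ∫_0^2 (4*x^6 - 8*x^5 + 8*x^4 - 16*x^3 + 13*x^2 - 6*x + 9) dx. Term by term:
    ∫_0^2 4*x^6 dx = 512/7;  ∫_0^2 -8*x^5 dx = -256/3;  ∫_0^2 8*x^4 dx = 256/5;
    ∫_0^2 -16*x^3 dx = -64;  ∫_0^2 13*x^2 dx = 104/3;  ∫_0^2 -6*x dx = -12;
    ∫_0^2 9 dx = 18.
  Sum: 512/7 − 256/3 + 256/5 − 64 + 104/3 − 12 + 18 = 1646/105.
  ∫_0^2 u'(x)^2 dx = ∫_0^2 (36*x^4 - 48*x^3 + 28*x^2 - 8*x + 1) dx. Term by term:
    ∫_0^2 36*x^4 dx = 1152/5;  ∫_0^2 -48*x^3 dx = -192;  ∫_0^2 28*x^2 dx = 224/3;
    ∫_0^2 -8*x dx = -16;  ∫_0^2 1 dx = 2.
  Sum: 1152/5 − 192 + 224/3 − 16 + 2 = 1486/15.
Adding: ||u||_{H^1}^2 = 1646/105 + 1486/15 = 4016/35.


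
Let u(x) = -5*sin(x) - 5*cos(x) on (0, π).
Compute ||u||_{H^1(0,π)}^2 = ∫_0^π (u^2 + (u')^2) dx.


||u||_{H^1(0,π)}^2 = 50*π

u'(x) = 5*sin(x) - 5*cos(x).
Expand u² and (u')² and integrate term by term on (0, π), using: for integers n ≥ 1, ∫_0^π sin²(nx) dx = ∫_0^π cos²(nx) dx = π/2; for n ≠ n', ∫_0^π sin(nx)sin(n'x) dx = ∫_0^π cos(nx)cos(n'x) dx = 0; and by product-to-sum, ∫_0^π sin(nx)cos(n'x) dx = ½∫_0^π [sin((n+n')x) + sin((n−n')x)] dx, which is 0 when n+n' is even and 2n/(n²−n'²) when n+n' is odd (it need not vanish on (0, π)).
  u² squared terms: (-5)²·∫cos(x)² dx = 25·π/2 = 25*π/2;  (-5)²·∫sin(x)² dx = 25·π/2 = 25*π/2.
  u² cross terms: 2·(-5)·(-5)·∫cos(x)·sin(x) dx = 50·(0) = 0.
  So ∫_0^π u² dx = 25*π/2 + 25*π/2 + 0 = 25*π.
  (u')² squared terms: (-5)²·∫cos(x)² dx = 25·π/2 = 25*π/2;  (5)²·∫sin(x)² dx = 25·π/2 = 25*π/2.
  (u')² cross terms: 2·(-5)·(5)·∫cos(x)·sin(x) dx = -50·(0) = 0.
  So ∫_0^π (u')² dx = 25*π/2 + 25*π/2 + 0 = 25*π.
||u||_{H^1}^2 = (25*π) + (25*π) = 50*π.


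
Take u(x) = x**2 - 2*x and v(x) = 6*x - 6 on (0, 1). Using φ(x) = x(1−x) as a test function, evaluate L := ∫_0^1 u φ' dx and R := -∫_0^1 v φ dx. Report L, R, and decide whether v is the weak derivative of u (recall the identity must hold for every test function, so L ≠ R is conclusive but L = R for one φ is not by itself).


LHS = 1/6, RHS = 1/2. No, v is not the weak derivative of u.

u(x) = x**2 - 2*x, classical derivative u'(x) = 2*x - 2.
φ(x) = x(1−x), so φ'(x) = 1 - 2*x.
Note φ(0) = φ(1) = 0, so the boundary term u·φ vanishes.
LHS = ∫_0^1 u(x) φ'(x) dx = ∫_0^1 (-2*x^3 + 5*x^2 - 2*x) dx. Term by term:
  ∫_0^1 -2*x^3 dx = -1/2;  ∫_0^1 5*x^2 dx = 5/3;  ∫_0^1 -2*x dx = -1.
Sum: -1/2 + 5/3 − 1 = 1/6.
So LHS = 1/6.
∫_0^1 v(x) φ(x) dx = ∫_0^1 (-6*x^3 + 12*x^2 - 6*x) dx. Term by term:
  ∫_0^1 -6*x^3 dx = -3/2;  ∫_0^1 12*x^2 dx = 4;  ∫_0^1 -6*x dx = -3.
Sum: -3/2 + 4 − 3 = -1/2.
So RHS = -∫_0^1 v(x) φ(x) dx = 1/2.
LHS − RHS = -1/3 ≠ 0, so the identity fails.
(For a valid weak derivative the identity must hold for EVERY test function, in particular this one. The failure shows v is NOT the weak derivative of u.)
Correct weak derivative would be u'(x) = 2*x - 2.


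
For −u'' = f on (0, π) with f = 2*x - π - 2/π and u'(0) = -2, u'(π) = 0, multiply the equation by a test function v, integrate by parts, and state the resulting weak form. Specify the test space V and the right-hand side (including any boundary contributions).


V = H^1(0, π) (v unrestricted at boundary; u is determined up to an additive constant); weak form: ∫_0^π u'v' dx = ∫_0^π (2*x - π - 2/π) v dx + 2·v(0) for all v ∈ V.

Multiply both sides by a test function v and integrate from 0 to π:
  ∫_0^π −u''(x) v(x) dx = ∫_0^π f(x) v(x) dx.
Integrate the LHS by parts once:
  ∫_0^π −u'' v dx = −[u'(x) v(x)]_0^π + ∫_0^π u'(x) v'(x) dx.
Thus ∫_0^π u'(x) v'(x) dx = ∫_0^π f(x) v(x) dx + [u'(x) v(x)]_0^π.
Choose V so that boundary terms are either known or forced to vanish.
u has inhomogeneous Neumann u'(0) = -2, u'(π) = 0. [u' v]_0^π = (0)·v(π) − (-2)·v(0) = 2·v(0). Take V = H^1(0, π); boundary term becomes part of RHS.
Weak formulation: find u (satisfying any essential BC) such that ∫_0^π u'(x) v'(x) dx = ∫_0^π f v dx + 2·v(0) for all v ∈ V (Neumann data are natural BCs: they enter the RHS as boundary terms).
Substituting f(x) = 2*x - π - 2/π, the right-hand side is ∫_0^π (2*x - π - 2/π) v dx + 2·v(0).
Compatibility check (pure Neumann): taking v ≡ 1 ∈ V gives 0 = ∫_0^π f dx + (0) − (-2), i.e. ∫_0^π f dx must equal u'(0) − u'(π) = -2. Indeed ∫_0^π (2*x - π - 2/π) dx = -2, so the data are compatible. The solution is then unique only up to an additive constant (fix it e.g. by requiring ∫_0^π u dx = 0).


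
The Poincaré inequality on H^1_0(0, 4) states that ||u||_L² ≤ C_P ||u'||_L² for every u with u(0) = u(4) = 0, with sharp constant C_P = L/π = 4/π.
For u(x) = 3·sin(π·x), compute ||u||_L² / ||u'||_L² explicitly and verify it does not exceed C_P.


||u||_L² / ||u'||_L² = 1/π < C_P = 4/π.

u(x) = 3·sin(π·x), so u'(x) = 3*π*cos(π*x).
Writing u(x) = A·sin(kπx/L) with A = 3 and k = 4, use ∫_0^L sin²(kπx/L) dx = L/2 and ∫_0^L cos²(kπx/L) dx = L/2.
u² = 9·sin²(π·x) and (u')² = 9*π^2·cos²(π·x), and each of sin², cos² integrates to L/2 = 2 over (0, 4).
∫_0^4 u² dx = 18, so ||u||_L² = 3*sqrt(2).
∫_0^4 (u')² dx = 18*π^2, so ||u'||_L² = 3*sqrt(2)*π.
Ratio ||u||_L² / ||u'||_L² = 1/π.
Sharp Poincaré constant on H^1_0(0, 4) is C_P = L/π = 4/π, achieved by sin(π/4·x).
This is the k = 4 harmonic; the ratio L/(kπ) is strictly less than C_P = L/π, consistent with the sharp inequality ||u||_L² ≤ C_P ||u'||_L².


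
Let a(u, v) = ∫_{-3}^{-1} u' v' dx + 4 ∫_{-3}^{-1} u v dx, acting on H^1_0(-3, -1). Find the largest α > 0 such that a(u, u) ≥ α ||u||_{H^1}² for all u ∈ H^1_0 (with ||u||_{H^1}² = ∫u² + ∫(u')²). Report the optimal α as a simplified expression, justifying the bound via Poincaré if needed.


α = 1

Coercivity of a(·,·) on H^1_0(-3, -1) means a(u, u) ≥ α ||u||_{H^1}² for every u ∈ H^1_0.
The interval has length L = 2, and Poincaré/coercivity depend only on L. Here a(u, u) = ∫(u')² + (4)·∫u².
Here c = 4 ≥ 1, so a(u,u) = ∫(u')² + c∫u² ≥ ∫(u')² + ∫u² = ||u||_{H^1}², i.e. α = 1 works. No larger α is possible: a(u,u) ≥ α||u||_{H^1}² means (1−α)∫(u')² ≥ (α−c)∫u², and for the modes u_n = sin(nπ(x−x₀)/L) (x₀ the left endpoint) one has ∫u_n²/∫(u_n')² = (L/(nπ))² → 0, so a(u_n,u_n)/||u_n||_{H^1}² → 1. Hence the optimal constant is α = 1.
Therefore α = 1.


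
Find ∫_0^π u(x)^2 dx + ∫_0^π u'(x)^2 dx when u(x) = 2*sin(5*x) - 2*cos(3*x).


||u||_{H^1(0,π)}^2 = 72*π

u'(x) = 6*sin(3*x) + 10*cos(5*x).
Expand u² and (u')² and integrate term by term on (0, π), using: for integers n ≥ 1, ∫_0^π sin²(nx) dx = ∫_0^π cos²(nx) dx = π/2; for n ≠ n', ∫_0^π sin(nx)sin(n'x) dx = ∫_0^π cos(nx)cos(n'x) dx = 0; and by product-to-sum, ∫_0^π sin(nx)cos(n'x) dx = ½∫_0^π [sin((n+n')x) + sin((n−n')x)] dx, which is 0 when n+n' is even and 2n/(n²−n'²) when n+n' is odd (it need not vanish on (0, π)).
  u² squared terms: (-2)²·∫cos(3x)² dx = 4·π/2 = 2*π;  (2)²·∫sin(5x)² dx = 4·π/2 = 2*π.
  u² cross terms: 2·(-2)·(2)·∫cos(3x)·sin(5x) dx = -8·(0) = 0.
  So ∫_0^π u² dx = 2*π + 2*π + 0 = 4*π.
  (u')² squared terms: (6)²·∫sin(3x)² dx = 36·π/2 = 18*π;  (10)²·∫cos(5x)² dx = 100·π/2 = 50*π.
  (u')² cross terms: 2·(6)·(10)·∫sin(3x)·cos(5x) dx = 120·(0) = 0.
  So ∫_0^π (u')² dx = 18*π + 50*π + 0 = 68*π.
||u||_{H^1}^2 = (4*π) + (68*π) = 72*π.


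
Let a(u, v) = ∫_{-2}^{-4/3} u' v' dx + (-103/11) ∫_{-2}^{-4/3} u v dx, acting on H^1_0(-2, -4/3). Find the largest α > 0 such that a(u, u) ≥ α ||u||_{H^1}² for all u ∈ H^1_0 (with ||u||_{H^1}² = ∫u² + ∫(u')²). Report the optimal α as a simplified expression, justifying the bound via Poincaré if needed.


α = (-412 + 99*π^2)/(11*(4 + 9*π^2))

Coercivity of a(·,·) on H^1_0(-2, -4/3) means a(u, u) ≥ α ||u||_{H^1}² for every u ∈ H^1_0.
The interval has length L = 2/3, and Poincaré/coercivity depend only on L. Here a(u, u) = ∫(u')² + (-103/11)·∫u².
Here c = -103/11 < 0 with |c| < (π/L)² = 9*π^2/4, so coercivity still holds. The condition a(u,u) ≥ α||u||_{H^1}² reads (1−α)∫(u')² ≥ (α−c)∫u². Any admissible α is ≤ 1 (rapidly oscillating u have ∫u²/∫(u')² → 0), and α = 1 would force 0 ≥ (1−c)∫u², impossible since c < 1; so 1−α > 0. By the sharp Poincaré inequality on H^1_0 of an interval of length L, ∫(u')² ≥ (π/L)²∫u² with equality for the first sine mode sin(π(x−x₀)/L) (x₀ the left endpoint), so the inequality holds for all u iff (1−α)(π/L)² ≥ α − c, i.e. α ≤ ((π/L)² + c)/((π/L)² + 1) = (1 + c(L/π)²)/(1 + (L/π)²). (Direct route, valid since c ≤ 0: Poincaré gives c∫u² ≥ c(L/π)²∫(u')², so a(u,u) ≥ (1 + c(L/π)²)∫(u')², while ||u||_{H^1}² ≤ (1 + (L/π)²)∫(u')²; dividing yields the same α.) With (π/L)² = 9*π^2/4 and c = -103/11, the largest admissible constant is α = ((π/L)² + c)/((π/L)² + 1).
Simplifying, α = (-412 + 99*π^2)/(11*(4 + 9*π^2)).


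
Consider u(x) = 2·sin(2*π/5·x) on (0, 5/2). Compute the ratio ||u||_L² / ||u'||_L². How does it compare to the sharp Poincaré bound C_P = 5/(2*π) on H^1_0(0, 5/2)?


||u||_L² / ||u'||_L² = 5/(2*π) = C_P.

u(x) = 2·sin(2*π/5·x), so u'(x) = 4*π*cos(2*π*x/5)/5.
Writing u(x) = A·sin(kπx/L) with A = 2 and k = 1, use ∫_0^L sin²(kπx/L) dx = L/2 and ∫_0^L cos²(kπx/L) dx = L/2.
u² = 4·sin²(2*π/5·x) and (u')² = 16*π^2/25·cos²(2*π/5·x), and each of sin², cos² integrates to L/2 = 5/4 over (0, 5/2).
∫_0^5/2 u² dx = 5, so ||u||_L² = sqrt(5).
∫_0^5/2 (u')² dx = 4*π^2/5, so ||u'||_L² = 2*sqrt(5)*π/5.
Ratio ||u||_L² / ||u'||_L² = 5/(2*π).
Sharp Poincaré constant on H^1_0(0, 5/2) is C_P = L/π = 5/(2*π), achieved by sin(2*π/5·x).
This is the k = 1 eigenfunction (up to amplitude), so the ratio equals the sharp Poincaré constant exactly.


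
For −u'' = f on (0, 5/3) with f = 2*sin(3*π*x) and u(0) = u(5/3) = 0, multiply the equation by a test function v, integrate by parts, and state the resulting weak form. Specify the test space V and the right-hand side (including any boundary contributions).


V = H^1_0(0, 5/3) (so v(0) = v(5/3) = 0); weak form: ∫_0^5/3 u'v' dx = ∫_0^5/3 (2*sin(3*π*x)) v dx for all v ∈ V.

Multiply both sides by a test function v and integrate from 0 to 5/3:
  ∫_0^5/3 −u''(x) v(x) dx = ∫_0^5/3 f(x) v(x) dx.
Integrate the LHS by parts once:
  ∫_0^5/3 −u'' v dx = −[u'(x) v(x)]_0^5/3 + ∫_0^5/3 u'(x) v'(x) dx.
Thus ∫_0^5/3 u'(x) v'(x) dx = ∫_0^5/3 f(x) v(x) dx + [u'(x) v(x)]_0^5/3.
Choose V so that boundary terms are either known or forced to vanish.
u is Dirichlet: u(0) = u(5/3) = 0. Let V = H^1_0(0, 5/3); then v(0) = v(5/3) = 0, and [u' v]_0^5/3 = 0.
Weak formulation: find u (satisfying any essential BC) such that ∫_0^5/3 u'(x) v'(x) dx = ∫_0^5/3 f v dx for all v ∈ V.
Substituting f(x) = 2*sin(3*π*x), the right-hand side is ∫_0^5/3 (2*sin(3*π*x)) v dx.


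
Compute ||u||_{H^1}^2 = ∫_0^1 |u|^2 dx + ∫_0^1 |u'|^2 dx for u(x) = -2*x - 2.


||u||_{H^1}^2 = 40/3

The H^1 norm (squared) on an interval (0, L) is
  ||u||_{H^1}^2 = ∫_0^L u(x)^2 dx + ∫_0^L u'(x)^2 dx.
Compute u'(x) = -2.
Then u(x)^2 = 4*x**2 + 8*x + 4 and u'(x)^2 = 4.
Integrate each monomial from 0 to 1 using ∫_0^1 c·x^n dx = c·1^(n+1)/(n+1):
  ∫_0^1 u(x)^2 dx = ∫_0^1 (4*x^2 + 8*x + 4) dx. Term by term:
    ∫_0^1 4*x^2 dx = 4/3;  ∫_0^1 8*x dx = 4;  ∫_0^1 4 dx = 4.
  Sum: 4/3 + 4 + 4 = 28/3.
  ∫_0^1 u'(x)^2 dx = ∫_0^1 (4) dx. Term by term:
    ∫_0^1 4 dx = 4.
Adding: ||u||_{H^1}^2 = 28/3 + 4 = 40/3.


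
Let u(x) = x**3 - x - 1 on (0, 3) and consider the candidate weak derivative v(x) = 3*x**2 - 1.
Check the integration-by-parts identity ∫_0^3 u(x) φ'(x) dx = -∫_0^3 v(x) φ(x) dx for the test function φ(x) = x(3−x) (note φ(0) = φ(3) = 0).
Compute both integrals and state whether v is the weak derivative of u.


LHS = -639/20, RHS = -639/20. Yes, v = u' weakly.

u(x) = x**3 - x - 1, classical derivative u'(x) = 3*x**2 - 1.
φ(x) = x(3−x), so φ'(x) = 3 - 2*x.
Note φ(0) = φ(3) = 0, so the boundary term u·φ vanishes.
LHS = ∫_0^3 u(x) φ'(x) dx = ∫_0^3 (-2*x^4 + 3*x^3 + 2*x^2 - x - 3) dx. Term by term:
  ∫_0^3 -2*x^4 dx = -486/5;  ∫_0^3 3*x^3 dx = 243/4;  ∫_0^3 2*x^2 dx = 18;
  ∫_0^3 -x dx = -9/2;  ∫_0^3 -3 dx = -9.
Sum: -486/5 + 243/4 + 18 − 9/2 − 9 = -639/20.
So LHS = -639/20.
∫_0^3 v(x) φ(x) dx = ∫_0^3 (-3*x^4 + 9*x^3 + x^2 - 3*x) dx. Term by term:
  ∫_0^3 -3*x^4 dx = -729/5;  ∫_0^3 9*x^3 dx = 729/4;  ∫_0^3 x^2 dx = 9;
  ∫_0^3 -3*x dx = -27/2.
Sum: -729/5 + 729/4 + 9 − 27/2 = 639/20.
So RHS = -∫_0^3 v(x) φ(x) dx = -639/20.
LHS = RHS, so the identity holds for this test φ.
Moreover u is smooth here and v(x) = u'(x) = 3*x**2 - 1 pointwise, so the identity holds for every test function. Hence v is the weak derivative of u.


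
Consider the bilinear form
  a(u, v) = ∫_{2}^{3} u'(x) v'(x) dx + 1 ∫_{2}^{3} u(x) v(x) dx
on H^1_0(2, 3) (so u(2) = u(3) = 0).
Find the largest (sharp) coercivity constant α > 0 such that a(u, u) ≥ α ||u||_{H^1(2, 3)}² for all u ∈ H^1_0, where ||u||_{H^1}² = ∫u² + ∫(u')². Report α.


α = 1

Coercivity of a(·,·) on H^1_0(2, 3) means a(u, u) ≥ α ||u||_{H^1}² for every u ∈ H^1_0.
The interval has length L = 1, and Poincaré/coercivity depend only on L. Here a(u, u) = ∫(u')² + (1)·∫u².
Here c = 1 ≥ 1, so a(u,u) = ∫(u')² + c∫u² ≥ ∫(u')² + ∫u² = ||u||_{H^1}², i.e. α = 1 works. No larger α is possible: a(u,u) ≥ α||u||_{H^1}² means (1−α)∫(u')² ≥ (α−c)∫u², and for the modes u_n = sin(nπ(x−x₀)/L) (x₀ the left endpoint) one has ∫u_n²/∫(u_n')² = (L/(nπ))² → 0, so a(u_n,u_n)/||u_n||_{H^1}² → 1. Hence the optimal constant is α = 1.
Therefore α = 1.


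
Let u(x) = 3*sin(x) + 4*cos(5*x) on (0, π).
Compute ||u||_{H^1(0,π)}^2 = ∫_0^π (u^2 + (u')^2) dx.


||u||_{H^1(0,π)}^2 = 217*π

u'(x) = -20*sin(5*x) + 3*cos(x).
Expand u² and (u')² and integrate term by term on (0, π), using: for integers n ≥ 1, ∫_0^π sin²(nx) dx = ∫_0^π cos²(nx) dx = π/2; for n ≠ n', ∫_0^π sin(nx)sin(n'x) dx = ∫_0^π cos(nx)cos(n'x) dx = 0; and by product-to-sum, ∫_0^π sin(nx)cos(n'x) dx = ½∫_0^π [sin((n+n')x) + sin((n−n')x)] dx, which is 0 when n+n' is even and 2n/(n²−n'²) when n+n' is odd (it need not vanish on (0, π)).
  u² squared terms: (3)²·∫sin(x)² dx = 9·π/2 = 9*π/2;  (4)²·∫cos(5x)² dx = 16·π/2 = 8*π.
  u² cross terms: 2·(3)·(4)·∫sin(x)·cos(5x) dx = 24·(0) = 0.
  So ∫_0^π u² dx = 9*π/2 + 8*π + 0 = 25*π/2.
  (u')² squared terms: (-20)²·∫sin(5x)² dx = 400·π/2 = 200*π;  (3)²·∫cos(x)² dx = 9·π/2 = 9*π/2.
  (u')² cross terms: 2·(-20)·(3)·∫sin(5x)·cos(x) dx = -120·(0) = 0.
  So ∫_0^π (u')² dx = 200*π + 9*π/2 + 0 = 409*π/2.
||u||_{H^1}^2 = (25*π/2) + (409*π/2) = 217*π.


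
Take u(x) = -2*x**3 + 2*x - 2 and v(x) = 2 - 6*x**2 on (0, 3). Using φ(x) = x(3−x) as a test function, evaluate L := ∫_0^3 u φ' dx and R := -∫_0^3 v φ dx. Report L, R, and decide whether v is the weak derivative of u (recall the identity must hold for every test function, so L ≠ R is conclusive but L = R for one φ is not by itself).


LHS = 639/10, RHS = 639/10. Yes, v = u' weakly.

u(x) = -2*x**3 + 2*x - 2, classical derivative u'(x) = 2 - 6*x**2.
φ(x) = x(3−x), so φ'(x) = 3 - 2*x.
Note φ(0) = φ(3) = 0, so the boundary term u·φ vanishes.
LHS = ∫_0^3 u(x) φ'(x) dx = ∫_0^3 (4*x^4 - 6*x^3 - 4*x^2 + 10*x - 6) dx. Term by term:
  ∫_0^3 4*x^4 dx = 972/5;  ∫_0^3 -6*x^3 dx = -243/2;  ∫_0^3 -4*x^2 dx = -36;
  ∫_0^3 10*x dx = 45;  ∫_0^3 -6 dx = -18.
Sum: 972/5 − 243/2 − 36 + 45 − 18 = 639/10.
So LHS = 639/10.
∫_0^3 v(x) φ(x) dx = ∫_0^3 (6*x^4 - 18*x^3 - 2*x^2 + 6*x) dx. Term by term:
  ∫_0^3 6*x^4 dx = 1458/5;  ∫_0^3 -18*x^3 dx = -729/2;  ∫_0^3 -2*x^2 dx = -18;
  ∫_0^3 6*x dx = 27.
Sum: 1458/5 − 729/2 − 18 + 27 = -639/10.
So RHS = -∫_0^3 v(x) φ(x) dx = 639/10.
LHS = RHS, so the identity holds for this test φ.
Moreover u is smooth here and v(x) = u'(x) = 2 - 6*x**2 pointwise, so the identity holds for every test function. Hence v is the weak derivative of u.


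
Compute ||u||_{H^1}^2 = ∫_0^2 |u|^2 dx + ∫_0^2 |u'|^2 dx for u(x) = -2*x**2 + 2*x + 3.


||u||_{H^1}^2 = 494/15

The H^1 norm (squared) on an interval (0, L) is
  ||u||_{H^1}^2 = ∫_0^L u(x)^2 dx + ∫_0^L u'(x)^2 dx.
Compute u'(x) = 2 - 4*x.
Then u(x)^2 = 4*x**4 - 8*x**3 - 8*x**2 + 12*x + 9 and u'(x)^2 = 16*x**2 - 16*x + 4.
Integrate each monomial from 0 to 2 using ∫_0^2 c·x^n dx = c·2^(n+1)/(n+1):
  ∫_0^2 u(x)^2 dx = ∫_0^2 (4*x^4 - 8*x^3 - 8*x^2 + 12*x + 9) dx. Term by term:
    ∫_0^2 4*x^4 dx = 128/5;  ∫_0^2 -8*x^3 dx = -32;  ∫_0^2 -8*x^2 dx = -64/3;
    ∫_0^2 12*x dx = 24;  ∫_0^2 9 dx = 18.
  Sum: 128/5 − 32 − 64/3 + 24 + 18 = 214/15.
  ∫_0^2 u'(x)^2 dx = ∫_0^2 (16*x^2 - 16*x + 4) dx. Term by term:
    ∫_0^2 16*x^2 dx = 128/3;  ∫_0^2 -16*x dx = -32;  ∫_0^2 4 dx = 8.
  Sum: 128/3 − 32 + 8 = 56/3.
Adding: ||u||_{H^1}^2 = 214/15 + 56/3 = 494/15.


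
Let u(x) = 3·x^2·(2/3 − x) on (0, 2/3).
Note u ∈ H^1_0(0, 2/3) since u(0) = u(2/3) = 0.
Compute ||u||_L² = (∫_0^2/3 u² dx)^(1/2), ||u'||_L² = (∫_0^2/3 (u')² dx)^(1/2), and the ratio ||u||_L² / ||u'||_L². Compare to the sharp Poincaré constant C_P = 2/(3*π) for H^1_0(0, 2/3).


||u||_L² / ||u'||_L² = sqrt(14)/21 < C_P = 2/(3*π).

u(x) = 3·x^2·(2/3 − x), so u'(x) = x*(4 - 9*x).
u(x) = 3·x^2·(2/3 − x) vanishes at x = 0 and x = 2/3, so u ∈ H^1_0(0, 2/3). Differentiate via the product rule and integrate the resulting polynomials term by term.
  ∫_0^2/3 u² dx = ∫_0^2/3 (9*x^6 - 12*x^5 + 4*x^4) dx. Term by term:
    ∫_0^2/3 9*x^6 dx = 128/1701;  ∫_0^2/3 -12*x^5 dx = -128/729;  ∫_0^2/3 4*x^4 dx = 128/1215.
  Sum: 128/1701 − 128/729 + 128/1215 = 128/25515.
  ∫_0^2/3 (u')² dx = ∫_0^2/3 (81*x^4 - 72*x^3 + 16*x^2) dx. Term by term:
    ∫_0^2/3 81*x^4 dx = 32/15;  ∫_0^2/3 -72*x^3 dx = -32/9;  ∫_0^2/3 16*x^2 dx = 128/81.
  Sum: 32/15 − 32/9 + 128/81 = 64/405.
∫_0^2/3 u² dx = 128/25515, so ||u||_L² = 8*sqrt(70)/945.
∫_0^2/3 (u')² dx = 64/405, so ||u'||_L² = 8*sqrt(5)/45.
Ratio ||u||_L² / ||u'||_L² = sqrt(14)/21.
Sharp Poincaré constant on H^1_0(0, 2/3) is C_P = L/π = 2/(3*π), achieved by sin(3*π/2·x).
A polynomial bump cannot attain the sharp Poincaré constant (only the first sine eigenfunction does), so the ratio is strictly less than C_P, consistent with ||u||_L² ≤ C_P ||u'||_L².


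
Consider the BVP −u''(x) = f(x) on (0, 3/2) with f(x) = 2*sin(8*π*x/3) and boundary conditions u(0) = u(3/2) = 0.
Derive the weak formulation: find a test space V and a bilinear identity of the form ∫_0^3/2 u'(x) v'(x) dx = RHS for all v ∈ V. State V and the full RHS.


V = H^1_0(0, 3/2) (so v(0) = v(3/2) = 0); weak form: ∫_0^3/2 u'v' dx = ∫_0^3/2 (2*sin(8*π*x/3)) v dx for all v ∈ V.

Multiply both sides by a test function v and integrate from 0 to 3/2:
  ∫_0^3/2 −u''(x) v(x) dx = ∫_0^3/2 f(x) v(x) dx.
Integrate the LHS by parts once:
  ∫_0^3/2 −u'' v dx = −[u'(x) v(x)]_0^3/2 + ∫_0^3/2 u'(x) v'(x) dx.
Thus ∫_0^3/2 u'(x) v'(x) dx = ∫_0^3/2 f(x) v(x) dx + [u'(x) v(x)]_0^3/2.
Choose V so that boundary terms are either known or forced to vanish.
u is Dirichlet: u(0) = u(3/2) = 0. Let V = H^1_0(0, 3/2); then v(0) = v(3/2) = 0, and [u' v]_0^3/2 = 0.
Weak formulation: find u (satisfying any essential BC) such that ∫_0^3/2 u'(x) v'(x) dx = ∫_0^3/2 f v dx for all v ∈ V.
Substituting f(x) = 2*sin(8*π*x/3), the right-hand side is ∫_0^3/2 (2*sin(8*π*x/3)) v dx.


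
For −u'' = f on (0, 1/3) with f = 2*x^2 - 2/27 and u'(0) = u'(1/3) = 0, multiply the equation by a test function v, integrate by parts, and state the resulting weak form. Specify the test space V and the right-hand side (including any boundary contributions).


V = H^1(0, 1/3) (no boundary constraint on v; u is determined up to an additive constant); weak form: ∫_0^1/3 u'v' dx = ∫_0^1/3 (2*x^2 - 2/27) v dx for all v ∈ V.

Multiply both sides by a test function v and integrate from 0 to 1/3:
  ∫_0^1/3 −u''(x) v(x) dx = ∫_0^1/3 f(x) v(x) dx.
Integrate the LHS by parts once:
  ∫_0^1/3 −u'' v dx = −[u'(x) v(x)]_0^1/3 + ∫_0^1/3 u'(x) v'(x) dx.
Thus ∫_0^1/3 u'(x) v'(x) dx = ∫_0^1/3 f(x) v(x) dx + [u'(x) v(x)]_0^1/3.
Choose V so that boundary terms are either known or forced to vanish.
u has homogeneous Neumann: u'(0) = u'(1/3) = 0. So [u' v]_0^1/3 = 0·v(1/3) − 0·v(0) = 0 for any v; take V = H^1(0, 1/3).
Weak formulation: find u (satisfying any essential BC) such that ∫_0^1/3 u'(x) v'(x) dx = ∫_0^1/3 f v dx for all v ∈ V (homogeneous Neumann, so boundary terms vanish).
Substituting f(x) = 2*x^2 - 2/27, the right-hand side is ∫_0^1/3 (2*x^2 - 2/27) v dx.
Compatibility check (pure Neumann): taking v ≡ 1 ∈ V gives 0 = ∫_0^1/3 f dx + (0) − (0), i.e. ∫_0^1/3 f dx must equal u'(0) − u'(1/3) = 0. Indeed ∫_0^1/3 (2*x^2 - 2/27) dx = 0, so the data are compatible. The solution is then unique only up to an additive constant (fix it e.g. by requiring ∫_0^1/3 u dx = 0).


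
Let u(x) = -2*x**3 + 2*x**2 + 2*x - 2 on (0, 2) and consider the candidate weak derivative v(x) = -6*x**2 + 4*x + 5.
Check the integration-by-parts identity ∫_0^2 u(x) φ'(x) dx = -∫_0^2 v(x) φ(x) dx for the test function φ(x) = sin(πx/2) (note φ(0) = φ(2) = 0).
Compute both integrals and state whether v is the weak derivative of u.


LHS = -192/π^3 + 24/π, RHS = -192/π^3 + 12/π. No, v is not the weak derivative of u.

u(x) = -2*x**3 + 2*x**2 + 2*x - 2, classical derivative u'(x) = -6*x**2 + 4*x + 2.
φ(x) = sin(πx/2), so φ'(x) = π*cos(π*x/2)/2.
Note φ(0) = φ(2) = 0, so the boundary term u·φ vanishes.
LHS = ∫_0^2 u(x) φ'(x) dx = ∫_0^2 (-π*x^3*cos(π*x/2) + π*x^2*cos(π*x/2) + π*x*cos(π*x/2) - π*cos(π*x/2)) dx. Term by term:
  ∫_0^2 -π*cos(π*x/2) dx = 0;  ∫_0^2 π*x*cos(π*x/2) dx = -8/π;  ∫_0^2 π*x^2*cos(π*x/2) dx = -16/π;
  ∫_0^2 -π*x^3*cos(π*x/2) dx = -192/π^3 + 48/π.
Sum: 0 − 8/π − 16/π + -192/π^3 + 48/π = -192/π^3 + 24/π.
So LHS = -192/π^3 + 24/π.
∫_0^2 v(x) φ(x) dx = ∫_0^2 (-6*x^2*sin(π*x/2) + 4*x*sin(π*x/2) + 5*sin(π*x/2)) dx. Term by term:
  ∫_0^2 5*sin(π*x/2) dx = 20/π;  ∫_0^2 -6*x^2*sin(π*x/2) dx = -48/π + 192/π^3;  ∫_0^2 4*x*sin(π*x/2) dx = 16/π.
Sum: 20/π + -48/π + 192/π^3 + 16/π = -12/π + 192/π^3.
So RHS = -∫_0^2 v(x) φ(x) dx = -192/π^3 + 12/π.
LHS − RHS = 12/π ≠ 0, so the identity fails.
(For a valid weak derivative the identity must hold for EVERY test function, in particular this one. The failure shows v is NOT the weak derivative of u.)
Correct weak derivative would be u'(x) = -6*x**2 + 4*x + 2.


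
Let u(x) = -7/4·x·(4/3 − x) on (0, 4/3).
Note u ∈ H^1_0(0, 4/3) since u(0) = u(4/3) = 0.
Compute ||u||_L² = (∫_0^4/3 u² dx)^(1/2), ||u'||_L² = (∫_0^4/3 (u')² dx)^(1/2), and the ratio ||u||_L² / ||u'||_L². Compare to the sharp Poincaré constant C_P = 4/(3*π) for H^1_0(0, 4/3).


||u||_L² / ||u'||_L² = 2*sqrt(10)/15 < C_P = 4/(3*π).

u(x) = -7/4·x·(4/3 − x), so u'(x) = 7*x/2 - 7/3.
u(x) = -7/4·x·(4/3 − x) vanishes at x = 0 and x = 4/3, so u ∈ H^1_0(0, 4/3). Differentiate via the product rule and integrate the resulting polynomials term by term.
  ∫_0^4/3 u² dx = ∫_0^4/3 (49*x^4/16 - 49*x^3/6 + 49*x^2/9) dx. Term by term:
    ∫_0^4/3 49*x^4/16 dx = 3136/1215;  ∫_0^4/3 -49*x^3/6 dx = -1568/243;  ∫_0^4/3 49*x^2/9 dx = 3136/729.
  Sum: 3136/1215 − 1568/243 + 3136/729 = 1568/3645.
  ∫_0^4/3 (u')² dx = ∫_0^4/3 (49*x^2/4 - 49*x/3 + 49/9) dx. Term by term:
    ∫_0^4/3 49*x^2/4 dx = 784/81;  ∫_0^4/3 -49*x/3 dx = -392/27;  ∫_0^4/3 49/9 dx = 196/27.
  Sum: 784/81 − 392/27 + 196/27 = 196/81.
∫_0^4/3 u² dx = 1568/3645, so ||u||_L² = 28*sqrt(10)/135.
∫_0^4/3 (u')² dx = 196/81, so ||u'||_L² = 14/9.
Ratio ||u||_L² / ||u'||_L² = 2*sqrt(10)/15.
Sharp Poincaré constant on H^1_0(0, 4/3) is C_P = L/π = 4/(3*π), achieved by sin(3*π/4·x).
A polynomial bump cannot attain the sharp Poincaré constant (only the first sine eigenfunction does), so the ratio is strictly less than C_P, consistent with ||u||_L² ≤ C_P ||u'||_L².


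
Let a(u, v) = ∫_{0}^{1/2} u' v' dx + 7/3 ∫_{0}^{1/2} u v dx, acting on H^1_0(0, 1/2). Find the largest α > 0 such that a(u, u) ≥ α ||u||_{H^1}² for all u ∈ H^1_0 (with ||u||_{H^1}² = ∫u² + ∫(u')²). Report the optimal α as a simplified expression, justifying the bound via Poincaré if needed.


α = 1

Coercivity of a(·,·) on H^1_0(0, 1/2) means a(u, u) ≥ α ||u||_{H^1}² for every u ∈ H^1_0.
The interval has length L = 1/2, and Poincaré/coercivity depend only on L. Here a(u, u) = ∫(u')² + (7/3)·∫u².
Here c = 7/3 ≥ 1, so a(u,u) = ∫(u')² + c∫u² ≥ ∫(u')² + ∫u² = ||u||_{H^1}², i.e. α = 1 works. No larger α is possible: a(u,u) ≥ α||u||_{H^1}² means (1−α)∫(u')² ≥ (α−c)∫u², and for the modes u_n = sin(nπ(x−x₀)/L) (x₀ the left endpoint) one has ∫u_n²/∫(u_n')² = (L/(nπ))² → 0, so a(u_n,u_n)/||u_n||_{H^1}² → 1. Hence the optimal constant is α = 1.
Therefore α = 1.


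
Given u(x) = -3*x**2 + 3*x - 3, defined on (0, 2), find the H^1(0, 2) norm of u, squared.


||u||_{H^1}^2 = 408/5

The H^1 norm (squared) on an interval (0, L) is
  ||u||_{H^1}^2 = ∫_0^L u(x)^2 dx + ∫_0^L u'(x)^2 dx.
Compute u'(x) = 3 - 6*x.
Then u(x)^2 = 9*x**4 - 18*x**3 + 27*x**2 - 18*x + 9 and u'(x)^2 = 36*x**2 - 36*x + 9.
Integrate each monomial from 0 to 2 using ∫_0^2 c·x^n dx = c·2^(n+1)/(n+1):
  ∫_0^2 u(x)^2 dx = ∫_0^2 (9*x^4 - 18*x^3 + 27*x^2 - 18*x + 9) dx. Term by term:
    ∫_0^2 9*x^4 dx = 288/5;  ∫_0^2 -18*x^3 dx = -72;  ∫_0^2 27*x^2 dx = 72;
    ∫_0^2 -18*x dx = -36;  ∫_0^2 9 dx = 18.
  Sum: 288/5 − 72 + 72 − 36 + 18 = 198/5.
  ∫_0^2 u'(x)^2 dx = ∫_0^2 (36*x^2 - 36*x + 9) dx. Term by term:
    ∫_0^2 36*x^2 dx = 96;  ∫_0^2 -36*x dx = -72;  ∫_0^2 9 dx = 18.
  Sum: 96 − 72 + 18 = 42.
Adding: ||u||_{H^1}^2 = 198/5 + 42 = 408/5.


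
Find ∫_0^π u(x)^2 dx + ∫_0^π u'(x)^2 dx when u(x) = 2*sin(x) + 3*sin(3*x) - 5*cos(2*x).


||u||_{H^1(0,π)}^2 = -340/3 + 223*π/2

u'(x) = 10*sin(2*x) + 2*cos(x) + 9*cos(3*x).
Expand u² and (u')² and integrate term by term on (0, π), using: for integers n ≥ 1, ∫_0^π sin²(nx) dx = ∫_0^π cos²(nx) dx = π/2; for n ≠ n', ∫_0^π sin(nx)sin(n'x) dx = ∫_0^π cos(nx)cos(n'x) dx = 0; and by product-to-sum, ∫_0^π sin(nx)cos(n'x) dx = ½∫_0^π [sin((n+n')x) + sin((n−n')x)] dx, which is 0 when n+n' is even and 2n/(n²−n'²) when n+n' is odd (it need not vanish on (0, π)).
  u² squared terms: (-5)²·∫cos(2x)² dx = 25·π/2 = 25*π/2;  (2)²·∫sin(x)² dx = 4·π/2 = 2*π;  (3)²·∫sin(3x)² dx = 9·π/2 = 9*π/2.
  u² cross terms: 2·(-5)·(2)·∫cos(2x)·sin(x) dx = -20·(-2/3) = 40/3;  2·(-5)·(3)·∫cos(2x)·sin(3x) dx = -30·(6/5) = -36;  2·(2)·(3)·∫sin(x)·sin(3x) dx = 12·(0) = 0.
  So ∫_0^π u² dx = 25*π/2 + 2*π + 9*π/2 + 40/3 − 36 + 0 = -68/3 + 19*π.
  (u')² squared terms: (2)²·∫cos(x)² dx = 4·π/2 = 2*π;  (9)²·∫cos(3x)² dx = 81·π/2 = 81*π/2;  (10)²·∫sin(2x)² dx = 100·π/2 = 50*π.
  (u')² cross terms: 2·(2)·(9)·∫cos(x)·cos(3x) dx = 36·(0) = 0;  2·(2)·(10)·∫cos(x)·sin(2x) dx = 40·(4/3) = 160/3;  2·(9)·(10)·∫cos(3x)·sin(2x) dx = 180·(-4/5) = -144.
  So ∫_0^π (u')² dx = 2*π + 81*π/2 + 50*π + 0 + 160/3 − 144 = -272/3 + 185*π/2.
||u||_{H^1}^2 = (-68/3 + 19*π) + (-272/3 + 185*π/2) = -340/3 + 223*π/2.


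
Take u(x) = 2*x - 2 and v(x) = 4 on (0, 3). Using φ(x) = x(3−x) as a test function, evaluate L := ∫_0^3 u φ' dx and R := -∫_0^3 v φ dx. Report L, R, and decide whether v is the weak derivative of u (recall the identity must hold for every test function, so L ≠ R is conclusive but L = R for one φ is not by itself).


LHS = -9, RHS = -18. No, v is not the weak derivative of u.

u(x) = 2*x - 2, classical derivative u'(x) = 2.
φ(x) = x(3−x), so φ'(x) = 3 - 2*x.
Note φ(0) = φ(3) = 0, so the boundary term u·φ vanishes.
LHS = ∫_0^3 u(x) φ'(x) dx = ∫_0^3 (-4*x^2 + 10*x - 6) dx. Term by term:
  ∫_0^3 -4*x^2 dx = -36;  ∫_0^3 10*x dx = 45;  ∫_0^3 -6 dx = -18.
Sum: -36 + 45 − 18 = -9.
So LHS = -9.
∫_0^3 v(x) φ(x) dx = ∫_0^3 (-4*x^2 + 12*x) dx. Term by term:
  ∫_0^3 -4*x^2 dx = -36;  ∫_0^3 12*x dx = 54.
Sum: -36 + 54 = 18.
So RHS = -∫_0^3 v(x) φ(x) dx = -18.
LHS − RHS = 9 ≠ 0, so the identity fails.
(For a valid weak derivative the identity must hold for EVERY test function, in particular this one. The failure shows v is NOT the weak derivative of u.)
Correct weak derivative would be u'(x) = 2.


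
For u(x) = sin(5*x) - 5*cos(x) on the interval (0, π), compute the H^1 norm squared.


||u||_{H^1(0,π)}^2 = 38*π

u'(x) = 5*sin(x) + 5*cos(5*x).
Expand u² and (u')² and integrate term by term on (0, π), using: for integers n ≥ 1, ∫_0^π sin²(nx) dx = ∫_0^π cos²(nx) dx = π/2; for n ≠ n', ∫_0^π sin(nx)sin(n'x) dx = ∫_0^π cos(nx)cos(n'x) dx = 0; and by product-to-sum, ∫_0^π sin(nx)cos(n'x) dx = ½∫_0^π [sin((n+n')x) + sin((n−n')x)] dx, which is 0 when n+n' is even and 2n/(n²−n'²) when n+n' is odd (it need not vanish on (0, π)).
  u² squared terms: (-5)²·∫cos(x)² dx = 25·π/2 = 25*π/2;  (1)²·∫sin(5x)² dx = 1·π/2 = π/2.
  u² cross terms: 2·(-5)·(1)·∫cos(x)·sin(5x) dx = -10·(0) = 0.
  So ∫_0^π u² dx = 25*π/2 + π/2 + 0 = 13*π.
  (u')² squared terms: (5)²·∫cos(5x)² dx = 25·π/2 = 25*π/2;  (5)²·∫sin(x)² dx = 25·π/2 = 25*π/2.
  (u')² cross terms: 2·(5)·(5)·∫cos(5x)·sin(x) dx = 50·(0) = 0.
  So ∫_0^π (u')² dx = 25*π/2 + 25*π/2 + 0 = 25*π.
||u||_{H^1}^2 = (13*π) + (25*π) = 38*π.


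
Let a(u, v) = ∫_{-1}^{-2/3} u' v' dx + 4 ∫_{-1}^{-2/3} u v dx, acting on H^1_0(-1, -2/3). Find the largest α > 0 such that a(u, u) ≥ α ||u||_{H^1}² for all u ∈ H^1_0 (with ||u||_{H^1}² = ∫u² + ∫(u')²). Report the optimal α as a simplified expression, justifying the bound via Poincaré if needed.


α = 1

Coercivity of a(·,·) on H^1_0(-1, -2/3) means a(u, u) ≥ α ||u||_{H^1}² for every u ∈ H^1_0.
The interval has length L = 1/3, and Poincaré/coercivity depend only on L. Here a(u, u) = ∫(u')² + (4)·∫u².
Here c = 4 ≥ 1, so a(u,u) = ∫(u')² + c∫u² ≥ ∫(u')² + ∫u² = ||u||_{H^1}², i.e. α = 1 works. No larger α is possible: a(u,u) ≥ α||u||_{H^1}² means (1−α)∫(u')² ≥ (α−c)∫u², and for the modes u_n = sin(nπ(x−x₀)/L) (x₀ the left endpoint) one has ∫u_n²/∫(u_n')² = (L/(nπ))² → 0, so a(u_n,u_n)/||u_n||_{H^1}² → 1. Hence the optimal constant is α = 1.
Therefore α = 1.
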